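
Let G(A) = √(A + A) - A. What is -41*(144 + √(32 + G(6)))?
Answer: -5904 - 41*√(26 + 2*√3) ≈ -6126.6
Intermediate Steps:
G(A) = -A + √2*√A (G(A) = √(2*A) - A = √2*√A - A = -A + √2*√A)
-41*(144 + √(32 + G(6))) = -41*(144 + √(32 + (-1*6 + √2*√6))) = -41*(144 + √(32 + (-6 + 2*√3))) = -41*(144 + √(26 + 2*√3)) = -5904 - 41*√(26 + 2*√3)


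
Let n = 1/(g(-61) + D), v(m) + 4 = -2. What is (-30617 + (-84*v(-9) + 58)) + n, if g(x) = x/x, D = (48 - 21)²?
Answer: -21940149/730 ≈ -30055.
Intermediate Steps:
v(m) = -6 (v(m) = -4 - 2 = -6)
D = 729 (D = 27² = 729)
g(x) = 1
n = 1/730 (n = 1/(1 + 729) = 1/730 ≈ 0.0013699)
(-30617 + (-84*v(-9) + 58)) + n = (-30617 + (-84*(-6) + 58)) + 1/730 = (-30617 + (504 + 58)) + 1/730 = (-30617 + 562) + 1/730 = -30055 + 1/730 = -21940149/730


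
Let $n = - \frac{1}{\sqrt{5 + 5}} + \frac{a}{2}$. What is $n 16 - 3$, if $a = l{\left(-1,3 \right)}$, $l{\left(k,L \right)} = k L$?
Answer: $-27 - \frac{8 \sqrt{10}}{5} \approx -32.06$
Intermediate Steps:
$l{\left(k,L \right)} = L k$
$a = -3$ ($a = 3 \left(-1\right) = -3$)
$n = - \frac{3}{2} - \frac{\sqrt{10}}{10}$ ($n = - \frac{1}{\sqrt{5 + 5}} - \frac{3}{2} = - \frac{1}{\sqrt{10}} - \frac{3}{2} = - \frac{\sqrt{10}}{10} - \frac{3}{2} = - \frac{3}{2} - \frac{\sqrt{10}}{10} \approx -1.8162$)
$n 16 - 3 = \left(- \frac{3}{2} - \frac{\sqrt{10}}{10}\right) 16 - 3 = \left(-24 - \frac{8 \sqrt{10}}{5}\right) - 3 = -27 - \frac{8 \sqrt{10}}{5}$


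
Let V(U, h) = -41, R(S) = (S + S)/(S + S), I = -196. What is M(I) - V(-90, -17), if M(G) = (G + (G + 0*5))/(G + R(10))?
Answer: 8387/195 ≈ 43.010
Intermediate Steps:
R(S) = 1 (R(S) = (2*S)/((2*S)) = (2*S)*(1/(2*S)) = 1)
M(G) = 2*G/(1 + G) (M(G) = (G + (G + 0*5))/(G + 1) = (G + (G + 0))/(1 + G) = (G + G)/(1 + G) = (2*G)/(1 + G) = 2*G/(1 + G))
M(I) - V(-90, -17) = 2*(-196)/(1 - 196) - 1*(-41) = 2*(-196)/(-195) + 41 = 2*(-196)*(-1/195) + 41 = 392/195 + 41 = 8387/195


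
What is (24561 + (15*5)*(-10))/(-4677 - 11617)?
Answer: -23811/16294 ≈ -1.4613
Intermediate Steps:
(24561 + (15*5)*(-10))/(-4677 - 11617) = (24561 + 75*(-10))/(-16294) = (24561 - 750)*(-1/16294) = 23811*(-1/16294) = -23811/16294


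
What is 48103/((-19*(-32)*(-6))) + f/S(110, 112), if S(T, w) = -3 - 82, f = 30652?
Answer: -115907251/310080 ≈ -373.80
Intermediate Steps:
S(T, w) = -85
48103/((-19*(-32)*(-6))) + f/S(110, 112) = 48103/((-19*(-32)*(-6))) + 30652/(-85) = 48103/((608*(-6))) + 30652*(-1/85) = 48103/(-3648) - 30652/85 = 48103*(-1/3648) - 30652/85 = -48103/3648 - 30652/85 = -115907251/310080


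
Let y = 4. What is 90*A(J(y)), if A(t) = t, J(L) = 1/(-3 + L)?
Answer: 90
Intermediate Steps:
90*A(J(y)) = 90/(-3 + 4) = 90/1 = 90*1 = 90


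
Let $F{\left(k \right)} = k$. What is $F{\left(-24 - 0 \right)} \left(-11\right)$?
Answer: $264$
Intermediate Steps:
$F{\left(-24 - 0 \right)} \left(-11\right) = \left(-24 - 0\right) \left(-11\right) = \left(-24 + 0\right) \left(-11\right) = \left(-24\right) \left(-11\right) = 264$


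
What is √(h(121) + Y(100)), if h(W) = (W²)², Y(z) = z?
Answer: √214358981 ≈ 14641.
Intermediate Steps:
h(W) = W⁴
√(h(121) + Y(100)) = √(121⁴ + 100) = √(214358881 + 100) = √214358981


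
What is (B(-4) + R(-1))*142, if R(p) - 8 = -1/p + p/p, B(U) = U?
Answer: 852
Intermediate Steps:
R(p) = 9 - 1/p (R(p) = 8 + (-1/p + p/p) = 8 + (-1/p + 1) = 8 + (1 - 1/p) = 9 - 1/p)
(B(-4) + R(-1))*142 = (-4 + (9 - 1/(-1)))*142 = (-4 + (9 - 1*(-1)))*142 = (-4 + (9 + 1))*142 = (-4 + 10)*142 = 6*142 = 852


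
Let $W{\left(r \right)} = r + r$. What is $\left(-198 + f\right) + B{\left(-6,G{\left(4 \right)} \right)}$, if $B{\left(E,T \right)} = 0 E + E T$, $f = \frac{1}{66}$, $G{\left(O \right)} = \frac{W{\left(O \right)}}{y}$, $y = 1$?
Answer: $- \frac{16235}{66} \approx -245.98$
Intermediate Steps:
$W{\left(r \right)} = 2 r$
$G{\left(O \right)} = 2 O$ ($G{\left(O \right)} = \frac{2 O}{1} = 2 O 1 = 2 O$)
$f = \frac{1}{66} \approx 0.015152$
$B{\left(E,T \right)} = E T$ ($B{\left(E,T \right)} = 0 + E T = E T$)
$\left(-198 + f\right) + B{\left(-6,G{\left(4 \right)} \right)} = \left(-198 + \frac{1}{66}\right) - 6 \cdot 2 \cdot 4 = - \frac{13067}{66} - 48 = - \frac{16235}{66}$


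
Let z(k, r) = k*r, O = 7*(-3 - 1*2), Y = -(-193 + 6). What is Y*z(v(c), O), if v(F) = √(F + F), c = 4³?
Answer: -52360*√2 ≈ -74048.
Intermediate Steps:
c = 64
Y = 187 (Y = -1*(-187) = 187)
v(F) = √2*√F (v(F) = √(2*F) = √2*√F)
O = -35 (O = 7*(-3 - 2) = 7*(-5) = -35)
Y*z(v(c), O) = 187*((√2*√64)*(-35)) = 187*((√2*8)*(-35)) = 187*((8*√2)*(-35)) = 187*(-280*√2) = -52360*√2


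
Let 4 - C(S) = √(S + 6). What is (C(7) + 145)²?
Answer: (149 - √13)² ≈ 21140.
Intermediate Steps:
C(S) = 4 - √(6 + S) (C(S) = 4 - √(S + 6) = 4 - √(6 + S))
(C(7) + 145)² = ((4 - √(6 + 7)) + 145)² = ((4 - √13) + 145)² = (149 - √13)²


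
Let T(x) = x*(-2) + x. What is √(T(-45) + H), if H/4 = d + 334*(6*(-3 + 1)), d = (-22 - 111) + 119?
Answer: I*√16043 ≈ 126.66*I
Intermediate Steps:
T(x) = -x (T(x) = -2*x + x = -x)
d = -14 (d = -133 + 119 = -14)
H = -16088 (H = 4*(-14 + 334*(6*(-3 + 1))) = 4*(-14 + 334*(6*(-2))) = 4*(-14 + 334*(-12)) = 4*(-14 - 4008) = 4*(-4022) = -16088)
√(T(-45) + H) = √(-1*(-45) - 16088) = √(45 - 16088) = √(-16043) = I*√16043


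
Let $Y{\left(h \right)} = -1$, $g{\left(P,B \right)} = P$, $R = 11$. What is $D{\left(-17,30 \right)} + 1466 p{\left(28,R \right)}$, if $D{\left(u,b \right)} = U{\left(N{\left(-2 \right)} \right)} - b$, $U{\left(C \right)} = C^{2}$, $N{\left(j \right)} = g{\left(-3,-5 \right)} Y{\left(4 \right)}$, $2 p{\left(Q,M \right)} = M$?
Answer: $8042$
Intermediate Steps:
$p{\left(Q,M \right)} = \frac{M}{2}$
$N{\left(j \right)} = 3$ ($N{\left(j \right)} = \left(-3\right) \left(-1\right) = 3$)
$D{\left(u,b \right)} = 9 - b$ ($D{\left(u,b \right)} = 3^{2} - b = 9 - b$)
$D{\left(-17,30 \right)} + 1466 p{\left(28,R \right)} = \left(9 - 30\right) + 1466 \cdot \frac{1}{2} \cdot 11 = \left(9 - 30\right) + 1466 \cdot \frac{11}{2} = -21 + 8063 = 8042$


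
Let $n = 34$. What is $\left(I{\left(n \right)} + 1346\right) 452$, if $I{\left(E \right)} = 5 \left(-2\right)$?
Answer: $603872$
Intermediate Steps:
$I{\left(E \right)} = -10$
$\left(I{\left(n \right)} + 1346\right) 452 = \left(-10 + 1346\right) 452 = 1336 \cdot 452 = 603872$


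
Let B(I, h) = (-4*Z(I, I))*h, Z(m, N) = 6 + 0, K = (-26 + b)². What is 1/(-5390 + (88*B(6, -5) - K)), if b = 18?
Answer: 1/5106 ≈ 0.00019585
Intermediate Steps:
K = 64 (K = (-26 + 18)² = (-8)² = 64)
Z(m, N) = 6
B(I, h) = -24*h (B(I, h) = (-4*6)*h = -24*h)
1/(-5390 + (88*B(6, -5) - K)) = 1/(-5390 + (88*(-24*(-5)) - 1*64)) = 1/(-5390 + (88*120 - 64)) = 1/(-5390 + (10560 - 64)) = 1/(-5390 + 10496) = 1/5106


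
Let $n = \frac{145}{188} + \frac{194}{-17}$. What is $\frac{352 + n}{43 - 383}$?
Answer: $- \frac{218197}{217328} \approx -1.004$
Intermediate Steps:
$n = - \frac{34007}{3196}$ ($n = 145 \cdot \frac{1}{188} + 194 \left(- \frac{1}{17}\right) = \frac{145}{188} - \frac{194}{17} = - \frac{34007}{3196} \approx -10.64$)
$\frac{352 + n}{43 - 383} = \frac{352 - \frac{34007}{3196}}{43 - 383} = \frac{1090985}{3196 \left(-340\right)} = \frac{1090985}{3196} \left(- \frac{1}{340}\right) = - \frac{218197}{217328}$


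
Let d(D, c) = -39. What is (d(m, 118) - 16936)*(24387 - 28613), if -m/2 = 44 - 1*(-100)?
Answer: 71736350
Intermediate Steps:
m = -288 (m = -2*(44 - 1*(-100)) = -2*(44 + 100) = -2*144 = -288)
(d(m, 118) - 16936)*(24387 - 28613) = (-39 - 16936)*(24387 - 28613) = -16975*(-4226) = 71736350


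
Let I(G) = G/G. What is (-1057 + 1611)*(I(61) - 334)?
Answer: -184482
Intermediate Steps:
I(G) = 1
(-1057 + 1611)*(I(61) - 334) = (-1057 + 1611)*(1 - 334) = 554*(-333) = -184482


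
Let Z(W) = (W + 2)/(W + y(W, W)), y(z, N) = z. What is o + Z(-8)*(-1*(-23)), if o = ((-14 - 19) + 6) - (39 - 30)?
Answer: -219/8 ≈ -27.375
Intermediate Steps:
Z(W) = (2 + W)/(2*W) (Z(W) = (W + 2)/(W + W) = (2 + W)/((2*W)) = (2 + W)*(1/(2*W)) = (2 + W)/(2*W))
o = -36 (o = (-33 + 6) - 1*9 = -27 - 9 = -36)
o + Z(-8)*(-1*(-23)) = -36 + ((½)*(2 - 8)/(-8))*(-1*(-23)) = -36 + ((½)*(-⅛)*(-6))*23 = -36 + (3/8)*23 = -36 + 69/8 = -219/8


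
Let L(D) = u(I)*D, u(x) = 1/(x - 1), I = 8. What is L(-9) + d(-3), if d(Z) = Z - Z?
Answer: -9/7 ≈ -1.2857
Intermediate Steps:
d(Z) = 0
u(x) = 1/(-1 + x)
L(D) = D/7 (L(D) = D/(-1 + 8) = D/7)
L(-9) + d(-3) = (1/7)*(-9) + 0 = -9/7 + 0 = -9/7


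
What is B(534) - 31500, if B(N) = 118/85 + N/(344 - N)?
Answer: -50874797/1615 ≈ -31501.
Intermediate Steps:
B(N) = 118/85 + N/(344 - N) (B(N) = 118*(1/85) + N/(344 - N) = 118/85 + N/(344 - N))
B(534) - 31500 = (-40592 + 33*534)/(85*(-344 + 534)) - 31500 = (1/85)*(-40592 + 17622)/190 - 31500 = (1/85)*(1/190)*(-22970) - 31500 = -2297/1615 - 31500 = -50874797/1615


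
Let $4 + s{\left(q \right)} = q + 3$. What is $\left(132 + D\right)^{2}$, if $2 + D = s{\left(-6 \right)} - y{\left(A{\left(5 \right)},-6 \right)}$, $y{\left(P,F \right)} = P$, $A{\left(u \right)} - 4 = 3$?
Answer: $13456$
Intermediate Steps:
$A{\left(u \right)} = 7$ ($A{\left(u \right)} = 4 + 3 = 7$)
$s{\left(q \right)} = -1 + q$ ($s{\left(q \right)} = -4 + \left(q + 3\right) = -4 + \left(3 + q\right) = -1 + q$)
$D = -16$ ($D = -2 - 14 = -16$)
$\left(132 + D\right)^{2} = \left(132 - 16\right)^{2} = 116^{2} = 13456$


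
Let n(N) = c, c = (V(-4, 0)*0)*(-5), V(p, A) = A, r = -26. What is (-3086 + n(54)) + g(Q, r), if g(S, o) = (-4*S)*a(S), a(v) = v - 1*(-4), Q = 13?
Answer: -3970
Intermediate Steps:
a(v) = 4 + v (a(v) = v + 4 = 4 + v)
c = 0 (c = (0*0)*(-5) = 0*(-5) = 0)
n(N) = 0
g(S, o) = -4*S*(4 + S) (g(S, o) = (-4*S)*(4 + S) = -4*S*(4 + S))
(-3086 + n(54)) + g(Q, r) = (-3086 + 0) - 4*13*(4 + 13) = -3086 - 4*13*17 = -3086 - 884 = -3970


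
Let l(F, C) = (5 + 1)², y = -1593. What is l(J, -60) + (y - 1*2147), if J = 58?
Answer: -3704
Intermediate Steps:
l(F, C) = 36 (l(F, C) = 6² = 36)
l(J, -60) + (y - 1*2147) = 36 + (-1593 - 1*2147) = 36 + (-1593 - 2147) = 36 - 3740 = -3704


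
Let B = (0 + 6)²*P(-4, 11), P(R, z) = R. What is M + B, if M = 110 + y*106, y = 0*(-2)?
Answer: -34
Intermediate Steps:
y = 0
M = 110 (M = 110 + 0*106 = 110 + 0 = 110)
B = -144 (B = (0 + 6)²*(-4) = 6²*(-4) = 36*(-4) = -144)
M + B = 110 - 144 = -34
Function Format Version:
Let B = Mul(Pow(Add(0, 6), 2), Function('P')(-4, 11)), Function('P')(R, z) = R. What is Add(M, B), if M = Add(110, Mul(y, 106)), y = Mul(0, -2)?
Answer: -34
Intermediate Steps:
y = 0
M = 110 (M = Add(110, Mul(0, 106)) = Add(110, 0) = 110)
B = -144 (B = Mul(Pow(Add(0, 6), 2), -4) = Mul(Pow(6, 2), -4) = Mul(36, -4) = -144)
Add(M, B) = Add(110, -144) = -34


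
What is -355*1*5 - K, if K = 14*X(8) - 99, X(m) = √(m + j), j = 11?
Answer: -1676 - 14*√19 ≈ -1737.0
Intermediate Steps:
X(m) = √(11 + m) (X(m) = √(m + 11) = √(11 + m))
K = -99 + 14*√19 (K = 14*√(11 + 8) - 99 = 14*√19 - 99 = -99 + 14*√19 ≈ -37.975)
-355*1*5 - K = -355*1*5 - (-99 + 14*√19) = -1775 + (99 - 14*√19) = -1676 - 14*√19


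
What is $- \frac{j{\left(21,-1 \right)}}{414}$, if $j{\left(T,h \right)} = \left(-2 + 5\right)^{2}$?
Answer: $- \frac{1}{46} \approx -0.021739$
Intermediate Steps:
$j{\left(T,h \right)} = 9$ ($j{\left(T,h \right)} = 3^{2} = 9$)
$- \frac{j{\left(21,-1 \right)}}{414} = - \frac{9}{414} = \left(-1\right) \frac{1}{46} = - \frac{1}{46}$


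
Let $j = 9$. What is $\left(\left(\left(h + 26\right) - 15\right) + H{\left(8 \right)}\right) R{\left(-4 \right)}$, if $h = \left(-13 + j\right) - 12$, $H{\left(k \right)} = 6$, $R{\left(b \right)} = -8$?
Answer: $-8$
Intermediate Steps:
$h = -16$ ($h = \left(-13 + 9\right) - 12 = -4 - 12 = -16$)
$\left(\left(\left(h + 26\right) - 15\right) + H{\left(8 \right)}\right) R{\left(-4 \right)} = \left(\left(\left(-16 + 26\right) - 15\right) + 6\right) \left(-8\right) = \left(\left(10 - 15\right) + 6\right) \left(-8\right) = \left(-5 + 6\right) \left(-8\right) = 1 \left(-8\right) = -8$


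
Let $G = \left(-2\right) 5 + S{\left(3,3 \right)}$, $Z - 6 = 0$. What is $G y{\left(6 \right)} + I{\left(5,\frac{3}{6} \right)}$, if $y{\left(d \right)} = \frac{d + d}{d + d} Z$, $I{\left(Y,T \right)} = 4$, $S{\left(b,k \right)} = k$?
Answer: $-38$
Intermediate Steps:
$Z = 6$ ($Z = 6 + 0 = 6$)
$G = -7$ ($G = \left(-2\right) 5 + 3 = -10 + 3 = -7$)
$y{\left(d \right)} = 6$ ($y{\left(d \right)} = \frac{d + d}{d + d} 6 = \frac{2 d}{2 d} 6 = 2 d \frac{1}{2 d} 6 = 1 \cdot 6 = 6$)
$G y{\left(6 \right)} + I{\left(5,\frac{3}{6} \right)} = \left(-7\right) 6 + 4 = -42 + 4 = -38$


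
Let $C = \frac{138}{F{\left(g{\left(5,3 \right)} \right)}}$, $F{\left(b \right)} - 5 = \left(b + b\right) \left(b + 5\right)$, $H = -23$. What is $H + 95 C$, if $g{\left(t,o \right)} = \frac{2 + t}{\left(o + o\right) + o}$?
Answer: $\frac{1035851}{1133} \approx 914.25$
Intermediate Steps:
$g{\left(t,o \right)} = \frac{2 + t}{3 o}$ ($g{\left(t,o \right)} = \frac{2 + t}{2 o + o} = \frac{2 + t}{3 o}$)
$F{\left(b \right)} = 5 + 2 b \left(5 + b\right)$ ($F{\left(b \right)} = 5 + \left(b + b\right) \left(b + 5\right) = 5 + 2 b \left(5 + b\right)$)
$C = \frac{11178}{1133}$ ($C = \frac{138}{5 + 2 \left(\frac{2 + 5}{3 \cdot 3}\right)^{2} + 10 \frac{2 + 5}{3 \cdot 3}} = \frac{138}{5 + 2 \left(\frac{1}{3} \cdot \frac{1}{3} \cdot 7\right)^{2} + 10 \cdot \frac{1}{3} \cdot \frac{1}{3} \cdot 7} = \frac{138}{5 + 2 \left(\frac{7}{9}\right)^{2} + 10 \cdot \frac{7}{9}} = \frac{138}{5 + 2 \cdot \frac{49}{81} + \frac{70}{9}} = \frac{138}{5 + \frac{98}{81} + \frac{70}{9}} = \frac{138}{\frac{1133}{81}} = 138 \cdot \frac{81}{1133} = \frac{11178}{1133} \approx 9.8658$)
$H + 95 C = -23 + 95 \cdot \frac{11178}{1133} = -23 + \frac{1061910}{1133} = \frac{1035851}{1133}$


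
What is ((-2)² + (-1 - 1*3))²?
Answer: 0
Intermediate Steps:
((-2)² + (-1 - 1*3))² = (4 + (-1 - 3))² = (4 - 4)² = 0² = 0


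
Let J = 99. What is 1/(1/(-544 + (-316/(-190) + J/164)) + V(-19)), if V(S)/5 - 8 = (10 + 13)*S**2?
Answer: 8440203/350732620085 ≈ 2.4065e-5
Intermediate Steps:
V(S) = 40 + 115*S**2 (V(S) = 40 + 5*((10 + 13)*S**2) = 40 + 5*(23*S**2) = 40 + 115*S**2)
1/(1/(-544 + (-316/(-190) + J/164)) + V(-19)) = 1/(1/(-544 + (-316/(-190) + 99/164)) + (40 + 115*(-19)**2)) = 1/(1/(-544 + (-316*(-1/190) + 99*(1/164))) + (40 + 115*361)) = 1/(1/(-544 + (158/95 + 99/164)) + (40 + 41515)) = 1/(1/(-544 + 35317/15580) + 41555) = 1/(1/(-8440203/15580) + 41555) = 1/(-15580/8440203 + 41555) = 1/(350732620085/8440203) = 8440203/350732620085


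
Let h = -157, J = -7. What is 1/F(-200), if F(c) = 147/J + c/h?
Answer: -157/3097 ≈ -0.050694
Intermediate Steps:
F(c) = -21 - c/157 (F(c) = 147/(-7) + c/(-157) = 147*(-⅐) + c*(-1/157) = -21 - c/157)
1/F(-200) = 1/(-21 - 1/157*(-200)) = 1/(-21 + 200/157) = 1/(-3097/157) = -157/3097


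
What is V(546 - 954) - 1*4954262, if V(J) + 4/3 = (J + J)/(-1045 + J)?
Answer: -21595631422/4359 ≈ -4.9543e+6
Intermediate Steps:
V(J) = -4/3 + 2*J/(-1045 + J) (V(J) = -4/3 + (J + J)/(-1045 + J) = -4/3 + (2*J)/(-1045 + J) = -4/3 + 2*J/(-1045 + J))
V(546 - 954) - 1*4954262 = 2*(2090 + (546 - 954))/(3*(-1045 + (546 - 954))) - 1*4954262 = 2*(2090 - 408)/(3*(-1045 - 408)) - 4954262 = (⅔)*1682/(-1453) - 4954262 = (⅔)*(-1/1453)*1682 - 4954262 = -3364/4359 - 4954262 = -21595631422/4359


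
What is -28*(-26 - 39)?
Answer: 1820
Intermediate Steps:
-28*(-26 - 39) = -28*(-65) = 1820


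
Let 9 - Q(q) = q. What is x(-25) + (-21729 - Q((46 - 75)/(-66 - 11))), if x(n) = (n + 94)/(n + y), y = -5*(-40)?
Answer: -5977738/275 ≈ -21737.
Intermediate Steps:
y = 200
Q(q) = 9 - q
x(n) = (94 + n)/(200 + n) (x(n) = (n + 94)/(n + 200) = (94 + n)/(200 + n))
x(-25) + (-21729 - Q((46 - 75)/(-66 - 11))) = (94 - 25)/(200 - 25) + (-21729 - (9 - (46 - 75)/(-66 - 11))) = 69/175 + (-21729 - (9 - (-29)/(-77))) = (1/175)*69 + (-21729 - (9 - (-29)*(-1)/77)) = 69/175 + (-21729 - (9 - 1*29/77)) = 69/175 + (-21729 - (9 - 29/77)) = 69/175 + (-21729 - 1*664/77) = 69/175 + (-21729 - 664/77) = 69/175 - 1673797/77 = -5977738/275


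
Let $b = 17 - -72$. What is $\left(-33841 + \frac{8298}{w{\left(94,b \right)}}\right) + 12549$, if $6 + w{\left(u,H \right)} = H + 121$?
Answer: $- \frac{722545}{34} \approx -21251.0$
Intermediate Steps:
$b = 89$ ($b = 17 + 72 = 89$)
$w{\left(u,H \right)} = 115 + H$ ($w{\left(u,H \right)} = -6 + \left(H + 121\right) = -6 + \left(121 + H\right) = 115 + H$)
$\left(-33841 + \frac{8298}{w{\left(94,b \right)}}\right) + 12549 = \left(-33841 + \frac{8298}{115 + 89}\right) + 12549 = \left(-33841 + \frac{8298}{204}\right) + 12549 = \left(-33841 + 8298 \cdot \frac{1}{204}\right) + 12549 = \left(-33841 + \frac{1383}{34}\right) + 12549 = - \frac{1149211}{34} + 12549 = - \frac{722545}{34}$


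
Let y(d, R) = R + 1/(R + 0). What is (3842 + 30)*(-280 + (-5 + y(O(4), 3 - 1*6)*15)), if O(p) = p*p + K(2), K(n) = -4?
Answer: -1297120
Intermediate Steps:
O(p) = -4 + p² (O(p) = p*p - 4 = p² - 4 = -4 + p²)
y(d, R) = R + 1/R
(3842 + 30)*(-280 + (-5 + y(O(4), 3 - 1*6)*15)) = (3842 + 30)*(-280 + (-5 + ((3 - 1*6) + 1/(3 - 1*6))*15)) = 3872*(-280 + (-5 + ((3 - 6) + 1/(3 - 6))*15)) = 3872*(-280 + (-5 + (-3 + 1/(-3))*15)) = 3872*(-280 + (-5 + (-3 - ⅓)*15)) = 3872*(-280 + (-5 - 10/3*15)) = 3872*(-280 + (-5 - 50)) = 3872*(-280 - 55) = 3872*(-335) = -1297120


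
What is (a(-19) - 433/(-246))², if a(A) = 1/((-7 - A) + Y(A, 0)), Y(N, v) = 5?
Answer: 57866449/17489124 ≈ 3.3087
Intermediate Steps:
a(A) = 1/(-2 - A) (a(A) = 1/((-7 - A) + 5) = 1/(-2 - A))
(a(-19) - 433/(-246))² = (-1/(2 - 19) - 433/(-246))² = (-1/(-17) - 433*(-1/246))² = (-1*(-1/17) + 433/246)² = (1/17 + 433/246)² = (7607/4182)² = 57866449/17489124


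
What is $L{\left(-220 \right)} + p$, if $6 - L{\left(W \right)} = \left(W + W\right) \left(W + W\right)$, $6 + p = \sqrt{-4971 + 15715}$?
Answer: $-193600 + 2 \sqrt{2686} \approx -1.935 \cdot 10^{5}$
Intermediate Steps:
$p = -6 + 2 \sqrt{2686}$ ($p = -6 + \sqrt{-4971 + 15715} = -6 + \sqrt{10744} = -6 + 2 \sqrt{2686} \approx 97.653$)
$L{\left(W \right)} = 6 - 4 W^{2}$ ($L{\left(W \right)} = 6 - \left(W + W\right) \left(W + W\right) = 6 - 2 W 2 W = 6 - 4 W^{2}$)
$L{\left(-220 \right)} + p = \left(6 - 4 \left(-220\right)^{2}\right) - \left(6 - 2 \sqrt{2686}\right) = \left(6 - 193600\right) - \left(6 - 2 \sqrt{2686}\right) = -193594 - \left(6 - 2 \sqrt{2686}\right) = -193600 + 2 \sqrt{2686}$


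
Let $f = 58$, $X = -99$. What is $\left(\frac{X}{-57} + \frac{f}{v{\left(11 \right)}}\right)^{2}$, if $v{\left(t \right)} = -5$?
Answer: $\frac{877969}{9025} \approx 97.282$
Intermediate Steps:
$\left(\frac{X}{-57} + \frac{f}{v{\left(11 \right)}}\right)^{2} = \left(- \frac{99}{-57} + \frac{58}{-5}\right)^{2} = \left(\left(-99\right) \left(- \frac{1}{57}\right) + 58 \left(- \frac{1}{5}\right)\right)^{2} = \left(\frac{33}{19} - \frac{58}{5}\right)^{2} = \left(- \frac{937}{95}\right)^{2} = \frac{877969}{9025}$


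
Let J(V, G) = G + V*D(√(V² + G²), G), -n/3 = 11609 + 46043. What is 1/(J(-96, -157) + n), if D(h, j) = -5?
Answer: -1/172633 ≈ -5.7926e-6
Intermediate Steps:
n = -172956 (n = -3*(11609 + 46043) = -3*57652 = -172956)
J(V, G) = G - 5*V (J(V, G) = G + V*(-5) = G - 5*V)
1/(J(-96, -157) + n) = 1/((-157 - 5*(-96)) - 172956) = 1/((-157 + 480) - 172956) = 1/(323 - 172956) = 1/(-172633) = -1/172633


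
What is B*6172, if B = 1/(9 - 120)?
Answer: -6172/111 ≈ -55.604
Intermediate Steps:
B = -1/111 (B = 1/(-111) = -1/111 ≈ -0.0090090)
B*6172 = -1/111*6172 = -6172/111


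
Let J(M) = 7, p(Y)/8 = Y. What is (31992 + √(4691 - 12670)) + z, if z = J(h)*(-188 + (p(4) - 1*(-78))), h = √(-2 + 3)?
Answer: 31446 + I*√7979 ≈ 31446.0 + 89.325*I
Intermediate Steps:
p(Y) = 8*Y
h = 1 (h = √1 = 1)
z = -546 (z = 7*(-188 + (8*4 - 1*(-78))) = 7*(-188 + (32 + 78)) = 7*(-188 + 110) = 7*(-78) = -546)
(31992 + √(4691 - 12670)) + z = (31992 + √(4691 - 12670)) - 546 = (31992 + √(-7979)) - 546 = (31992 + I*√7979) - 546 = 31446 + I*√7979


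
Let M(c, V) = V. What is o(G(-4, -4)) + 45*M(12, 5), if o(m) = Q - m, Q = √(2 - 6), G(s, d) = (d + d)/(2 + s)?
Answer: 221 + 2*I ≈ 221.0 + 2.0*I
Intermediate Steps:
G(s, d) = 2*d/(2 + s) (G(s, d) = (2*d)/(2 + s) = 2*d/(2 + s))
Q = 2*I (Q = √(-4) = 2*I ≈ 2.0*I)
o(m) = -m + 2*I (o(m) = 2*I - m = -m + 2*I)
o(G(-4, -4)) + 45*M(12, 5) = (-2*(-4)/(2 - 4) + 2*I) + 45*5 = (-2*(-4)/(-2) + 2*I) + 225 = (-2*(-4)*(-1)/2 + 2*I) + 225 = (-1*4 + 2*I) + 225 = (-4 + 2*I) + 225 = 221 + 2*I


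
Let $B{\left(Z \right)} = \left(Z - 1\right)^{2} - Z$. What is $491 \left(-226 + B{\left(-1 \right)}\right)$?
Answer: $-108511$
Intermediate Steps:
$B{\left(Z \right)} = \left(-1 + Z\right)^{2} - Z$
$491 \left(-226 + B{\left(-1 \right)}\right) = 491 \left(-226 - \left(-1 - \left(-1 - 1\right)^{2}\right)\right) = 491 \left(-226 + \left(\left(-2\right)^{2} + 1\right)\right) = 491 \left(-226 + \left(4 + 1\right)\right) = 491 \left(-226 + 5\right) = 491 \left(-221\right) = -108511$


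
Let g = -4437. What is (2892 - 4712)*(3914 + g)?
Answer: 951860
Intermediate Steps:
(2892 - 4712)*(3914 + g) = (2892 - 4712)*(3914 - 4437) = -1820*(-523) = 951860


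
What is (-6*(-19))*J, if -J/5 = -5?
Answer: 2850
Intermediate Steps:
J = 25 (J = -5*(-5) = 25)
(-6*(-19))*J = -6*(-19)*25 = 114*25 = 2850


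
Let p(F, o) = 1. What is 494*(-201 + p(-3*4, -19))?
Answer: -98800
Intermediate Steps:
494*(-201 + p(-3*4, -19)) = 494*(-201 + 1) = 494*(-200) = -98800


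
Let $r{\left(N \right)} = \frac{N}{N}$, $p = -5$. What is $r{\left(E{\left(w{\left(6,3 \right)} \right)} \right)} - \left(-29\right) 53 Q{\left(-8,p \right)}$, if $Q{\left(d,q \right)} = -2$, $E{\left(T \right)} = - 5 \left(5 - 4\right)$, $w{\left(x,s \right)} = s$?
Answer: $-3073$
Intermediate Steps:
$E{\left(T \right)} = -5$ ($E{\left(T \right)} = \left(-5\right) 1 = -5$)
$r{\left(N \right)} = 1$
$r{\left(E{\left(w{\left(6,3 \right)} \right)} \right)} - \left(-29\right) 53 Q{\left(-8,p \right)} = 1 - \left(-29\right) 53 \left(-2\right) = 1 - \left(-1537\right) \left(-2\right) = 1 - 3074 = -3073$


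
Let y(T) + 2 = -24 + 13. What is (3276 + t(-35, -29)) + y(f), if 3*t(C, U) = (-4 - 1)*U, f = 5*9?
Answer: 9934/3 ≈ 3311.3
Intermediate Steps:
f = 45
t(C, U) = -5*U/3 (t(C, U) = ((-4 - 1)*U)/3 = (-5*U)/3 = -5*U/3)
y(T) = -13 (y(T) = -2 + (-24 + 13) = -2 - 11 = -13)
(3276 + t(-35, -29)) + y(f) = (3276 - 5/3*(-29)) - 13 = (3276 + 145/3) - 13 = 9973/3 - 13 = 9934/3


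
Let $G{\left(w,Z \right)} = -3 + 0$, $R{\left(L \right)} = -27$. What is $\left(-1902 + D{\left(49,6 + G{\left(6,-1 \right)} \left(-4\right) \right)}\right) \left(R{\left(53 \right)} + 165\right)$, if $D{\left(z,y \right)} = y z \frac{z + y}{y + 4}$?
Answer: $\frac{1190250}{11} \approx 1.082 \cdot 10^{5}$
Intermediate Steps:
$G{\left(w,Z \right)} = -3$
$D{\left(z,y \right)} = \frac{y z \left(y + z\right)}{4 + y}$ ($D{\left(z,y \right)} = y z \frac{y + z}{4 + y} = \frac{y z \left(y + z\right)}{4 + y}$)
$\left(-1902 + D{\left(49,6 + G{\left(6,-1 \right)} \left(-4\right) \right)}\right) \left(R{\left(53 \right)} + 165\right) = \left(-1902 + \left(6 - -12\right) 49 \frac{1}{4 + \left(6 - -12\right)} \left(\left(6 - -12\right) + 49\right)\right) \left(-27 + 165\right) = \left(-1902 + \left(6 + 12\right) 49 \frac{1}{4 + \left(6 + 12\right)} \left(\left(6 + 12\right) + 49\right)\right) 138 = \left(-1902 + 18 \cdot 49 \frac{1}{4 + 18} \left(18 + 49\right)\right) 138 = \left(-1902 + 18 \cdot 49 \cdot \frac{1}{22} \cdot 67\right) 138 = \left(-1902 + \frac{29547}{11}\right) 138 = \frac{8625}{11} \cdot 138 = \frac{1190250}{11}$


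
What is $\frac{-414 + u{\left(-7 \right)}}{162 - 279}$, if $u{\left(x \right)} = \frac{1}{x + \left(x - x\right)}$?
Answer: $\frac{223}{63} \approx 3.5397$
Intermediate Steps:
$u{\left(x \right)} = \frac{1}{x}$ ($u{\left(x \right)} = \frac{1}{x + 0} = \frac{1}{x}$)
$\frac{-414 + u{\left(-7 \right)}}{162 - 279} = \frac{-414 + \frac{1}{-7}}{162 - 279} = \frac{-414 - \frac{1}{7}}{-117} = \left(- \frac{2899}{7}\right) \left(- \frac{1}{117}\right) = \frac{223}{63}$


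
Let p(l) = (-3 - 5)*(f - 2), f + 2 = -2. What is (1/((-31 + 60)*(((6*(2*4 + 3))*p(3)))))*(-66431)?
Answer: -66431/91872 ≈ -0.72308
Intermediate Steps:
f = -4 (f = -2 - 2 = -4)
p(l) = 48 (p(l) = (-3 - 5)*(-4 - 2) = -8*(-6) = 48)
(1/((-31 + 60)*(((6*(2*4 + 3))*p(3)))))*(-66431) = (1/((-31 + 60)*(((6*(2*4 + 3))*48))))*(-66431) = (1/(29*(((6*(8 + 3))*48))))*(-66431) = (1/(29*(((6*11)*48))))*(-66431) = (1/(29*((66*48))))*(-66431) = ((1/29)/3168)*(-66431) = ((1/29)*(1/3168))*(-66431) = (1/91872)*(-66431) = -66431/91872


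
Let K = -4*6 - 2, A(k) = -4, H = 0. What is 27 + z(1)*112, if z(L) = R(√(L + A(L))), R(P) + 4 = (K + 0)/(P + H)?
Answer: -421 + 2912*I*√3/3 ≈ -421.0 + 1681.2*I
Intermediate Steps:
K = -26 (K = -24 - 2 = -26)
R(P) = -4 - 26/P (R(P) = -4 + (-26 + 0)/(P + 0) = -4 - 26/P)
z(L) = -4 - 26/√(-4 + L) (z(L) = -4 - 26/√(L - 4) = -4 - 26/√(-4 + L))
27 + z(1)*112 = 27 + (-4 - 26/√(-4 + 1))*112 = 27 + (-4 - (-26)*I*√3/3)*112 = 27 + (-4 + 26*I*√3/3)*112 = 27 + (-448 + 2912*I*√3/3) = -421 + 2912*I*√3/3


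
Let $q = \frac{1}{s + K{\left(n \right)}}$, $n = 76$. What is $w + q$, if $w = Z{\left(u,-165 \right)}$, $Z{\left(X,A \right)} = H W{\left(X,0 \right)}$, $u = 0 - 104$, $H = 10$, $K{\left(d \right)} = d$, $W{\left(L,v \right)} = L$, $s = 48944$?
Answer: $- \frac{50980799}{49020} \approx -1040.0$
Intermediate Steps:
$u = -104$
$Z{\left(X,A \right)} = 10 X$
$q = \frac{1}{49020}$ ($q = \frac{1}{48944 + 76} = \frac{1}{49020} \approx 2.04 \cdot 10^{-5}$)
$w = -1040$ ($w = 10 \left(-104\right) = -1040$)
$w + q = -1040 + \frac{1}{49020} = - \frac{50980799}{49020}$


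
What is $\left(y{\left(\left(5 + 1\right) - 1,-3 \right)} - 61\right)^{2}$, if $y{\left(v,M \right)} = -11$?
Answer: $5184$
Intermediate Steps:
$\left(y{\left(\left(5 + 1\right) - 1,-3 \right)} - 61\right)^{2} = \left(-11 - 61\right)^{2} = \left(-72\right)^{2} = 5184$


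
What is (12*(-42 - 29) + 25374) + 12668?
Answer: 37190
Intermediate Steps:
(12*(-42 - 29) + 25374) + 12668 = (12*(-71) + 25374) + 12668 = (-852 + 25374) + 12668 = 24522 + 12668 = 37190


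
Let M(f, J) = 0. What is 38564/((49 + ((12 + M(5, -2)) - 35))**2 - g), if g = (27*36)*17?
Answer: -9641/3962 ≈ -2.4334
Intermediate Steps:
g = 16524 (g = 972*17 = 16524)
38564/((49 + ((12 + M(5, -2)) - 35))**2 - g) = 38564/((49 + ((12 + 0) - 35))**2 - 1*16524) = 38564/((49 + (12 - 35))**2 - 16524) = 38564/((49 - 23)**2 - 16524) = 38564/(26**2 - 16524) = 38564/(676 - 16524) = 38564/(-15848) = 38564*(-1/15848) = -9641/3962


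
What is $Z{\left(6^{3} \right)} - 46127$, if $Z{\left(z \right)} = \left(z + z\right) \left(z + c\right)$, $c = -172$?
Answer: $-27119$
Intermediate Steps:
$Z{\left(z \right)} = 2 z \left(-172 + z\right)$ ($Z{\left(z \right)} = \left(z + z\right) \left(z - 172\right) = 2 z \left(-172 + z\right)$)
$Z{\left(6^{3} \right)} - 46127 = 2 \cdot 6^{3} \left(-172 + 6^{3}\right) - 46127 = 2 \cdot 216 \left(-172 + 216\right) - 46127 = 2 \cdot 216 \cdot 44 - 46127 = 19008 - 46127 = -27119$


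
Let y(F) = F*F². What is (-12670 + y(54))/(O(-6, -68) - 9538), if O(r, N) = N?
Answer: -72397/4803 ≈ -15.073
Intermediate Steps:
y(F) = F³
(-12670 + y(54))/(O(-6, -68) - 9538) = (-12670 + 54³)/(-68 - 9538) = (-12670 + 157464)/(-9606) = 144794*(-1/9606) = -72397/4803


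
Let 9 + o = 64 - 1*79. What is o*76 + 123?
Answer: -1701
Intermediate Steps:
o = -24 (o = -9 + (64 - 1*79) = -9 + (64 - 79) = -9 - 15 = -24)
o*76 + 123 = -24*76 + 123 = -1824 + 123 = -1701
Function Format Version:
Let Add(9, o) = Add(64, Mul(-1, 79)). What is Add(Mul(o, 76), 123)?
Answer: -1701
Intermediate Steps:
o = -24 (o = Add(-9, Add(64, Mul(-1, 79))) = Add(-9, Add(64, -79)) = Add(-9, -15) = -24)
Add(Mul(o, 76), 123) = Add(Mul(-24, 76), 123) = Add(-1824, 123) = -1701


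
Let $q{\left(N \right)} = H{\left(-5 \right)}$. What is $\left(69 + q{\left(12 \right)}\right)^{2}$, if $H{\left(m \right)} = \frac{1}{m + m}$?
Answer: $\frac{474721}{100} \approx 4747.2$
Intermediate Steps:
$H{\left(m \right)} = \frac{1}{2 m}$
$q{\left(N \right)} = - \frac{1}{10}$ ($q{\left(N \right)} = \frac{1}{2 \left(-5\right)} = \frac{1}{2} \left(- \frac{1}{5}\right) = - \frac{1}{10}$)
$\left(69 + q{\left(12 \right)}\right)^{2} = \left(69 - \frac{1}{10}\right)^{2} = \left(\frac{689}{10}\right)^{2} = \frac{474721}{100}$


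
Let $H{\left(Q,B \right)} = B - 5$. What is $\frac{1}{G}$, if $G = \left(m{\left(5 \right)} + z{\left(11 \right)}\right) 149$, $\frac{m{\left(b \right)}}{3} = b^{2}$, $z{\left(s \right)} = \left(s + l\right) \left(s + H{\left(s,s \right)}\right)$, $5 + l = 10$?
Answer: $\frac{1}{51703} \approx 1.9341 \cdot 10^{-5}$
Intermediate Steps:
$H{\left(Q,B \right)} = -5 + B$
$l = 5$ ($l = -5 + 10 = 5$)
$z{\left(s \right)} = \left(-5 + 2 s\right) \left(5 + s\right)$ ($z{\left(s \right)} = \left(s + 5\right) \left(s + \left(-5 + s\right)\right) = \left(5 + s\right) \left(-5 + 2 s\right) = \left(-5 + 2 s\right) \left(5 + s\right)$)
$m{\left(b \right)} = 3 b^{2}$
$G = 51703$ ($G = \left(3 \cdot 5^{2} + \left(-25 + 2 \cdot 11^{2} + 5 \cdot 11\right)\right) 149 = \left(3 \cdot 25 + \left(-25 + 2 \cdot 121 + 55\right)\right) 149 = \left(75 + \left(-25 + 242 + 55\right)\right) 149 = \left(75 + 272\right) 149 = 347 \cdot 149 = 51703$)
$\frac{1}{G} = \frac{1}{51703}$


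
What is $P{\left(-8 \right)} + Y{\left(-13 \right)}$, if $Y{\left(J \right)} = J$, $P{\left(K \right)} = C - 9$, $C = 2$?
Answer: $-20$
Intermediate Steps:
$P{\left(K \right)} = -7$ ($P{\left(K \right)} = 2 - 9 = -7$)
$P{\left(-8 \right)} + Y{\left(-13 \right)} = -7 - 13 = -20$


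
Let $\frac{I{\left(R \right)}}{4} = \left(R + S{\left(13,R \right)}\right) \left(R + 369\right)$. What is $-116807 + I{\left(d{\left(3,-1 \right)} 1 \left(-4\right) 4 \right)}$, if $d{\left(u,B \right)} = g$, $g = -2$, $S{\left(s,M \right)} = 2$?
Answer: $-62271$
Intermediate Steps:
$d{\left(u,B \right)} = -2$
$I{\left(R \right)} = 4 \left(2 + R\right) \left(369 + R\right)$ ($I{\left(R \right)} = 4 \left(R + 2\right) \left(R + 369\right) = 4 \left(2 + R\right) \left(369 + R\right)$)
$-116807 + I{\left(d{\left(3,-1 \right)} 1 \left(-4\right) 4 \right)} = -116807 + \left(2952 + 4 \left(- 2 \cdot 1 \left(-4\right) 4\right)^{2} + 1484 - 2 \cdot 1 \left(-4\right) 4\right) = -116807 + \left(2952 + 4 \left(\left(-2\right) \left(-4\right) 4\right)^{2} + 1484 \left(-2\right) \left(-4\right) 4\right) = -116807 + \left(2952 + 4 \left(8 \cdot 4\right)^{2} + 1484 \cdot 8 \cdot 4\right) = -116807 + \left(2952 + 4 \cdot 32^{2} + 1484 \cdot 32\right) = -116807 + \left(2952 + 4 \cdot 1024 + 47488\right) = -116807 + \left(2952 + 4096 + 47488\right) = -116807 + 54536 = -62271$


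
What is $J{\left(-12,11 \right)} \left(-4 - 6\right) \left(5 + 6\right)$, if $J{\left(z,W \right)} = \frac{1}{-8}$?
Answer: $\frac{55}{4} \approx 13.75$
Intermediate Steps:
$J{\left(z,W \right)} = - \frac{1}{8}$
$J{\left(-12,11 \right)} \left(-4 - 6\right) \left(5 + 6\right) = - \frac{\left(-4 - 6\right) \left(5 + 6\right)}{8} = - \frac{\left(-10\right) 11}{8} = \left(- \frac{1}{8}\right) \left(-110\right) = \frac{55}{4}$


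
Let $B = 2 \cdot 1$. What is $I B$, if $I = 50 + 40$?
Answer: $180$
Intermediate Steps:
$B = 2$
$I = 90$
$I B = 90 \cdot 2 = 180$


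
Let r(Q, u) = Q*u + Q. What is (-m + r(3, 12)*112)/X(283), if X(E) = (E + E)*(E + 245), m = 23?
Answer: 395/27168 ≈ 0.014539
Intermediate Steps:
r(Q, u) = Q + Q*u
X(E) = 2*E*(245 + E) (X(E) = (2*E)*(245 + E) = 2*E*(245 + E))
(-m + r(3, 12)*112)/X(283) = (-1*23 + (3*(1 + 12))*112)/((2*283*(245 + 283))) = (-23 + (3*13)*112)/((2*283*528)) = (-23 + 39*112)/298848 = (-23 + 4368)*(1/298848) = 4345*(1/298848) = 395/27168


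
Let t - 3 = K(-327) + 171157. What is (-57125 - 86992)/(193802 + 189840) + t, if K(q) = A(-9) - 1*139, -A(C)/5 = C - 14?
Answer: 979922585/5726 ≈ 1.7114e+5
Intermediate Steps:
A(C) = 70 - 5*C (A(C) = -5*(C - 14) = -5*(-14 + C) = 70 - 5*C)
K(q) = -24 (K(q) = (70 - 5*(-9)) - 1*139 = (70 + 45) - 139 = 115 - 139 = -24)
t = 171136 (t = 3 + (-24 + 171157) = 3 + 171133 = 171136)
(-57125 - 86992)/(193802 + 189840) + t = (-57125 - 86992)/(193802 + 189840) + 171136 = -144117/383642 + 171136 = -144117*1/383642 + 171136 = -2151/5726 + 171136 = 979922585/5726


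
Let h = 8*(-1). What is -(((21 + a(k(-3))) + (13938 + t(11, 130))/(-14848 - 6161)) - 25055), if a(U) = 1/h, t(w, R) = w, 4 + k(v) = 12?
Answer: 4207647049/168072 ≈ 25035.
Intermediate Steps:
k(v) = 8 (k(v) = -4 + 12 = 8)
h = -8
a(U) = -⅛ (a(U) = 1/(-8) = -⅛)
-(((21 + a(k(-3))) + (13938 + t(11, 130))/(-14848 - 6161)) - 25055) = -(((21 - ⅛) + (13938 + 11)/(-14848 - 6161)) - 25055) = -((167/8 + 13949/(-21009)) - 25055) = -((167/8 + 13949*(-1/21009)) - 25055) = -((167/8 - 13949/21009) - 25055) = -(3396911/168072 - 25055) = -1*(-4207647049/168072) = 4207647049/168072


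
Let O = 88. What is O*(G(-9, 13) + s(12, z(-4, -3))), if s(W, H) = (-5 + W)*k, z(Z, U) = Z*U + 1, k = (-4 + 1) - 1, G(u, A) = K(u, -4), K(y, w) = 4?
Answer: -2112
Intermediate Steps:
G(u, A) = 4
k = -4 (k = -3 - 1 = -4)
z(Z, U) = 1 + U*Z (z(Z, U) = U*Z + 1 = 1 + U*Z)
s(W, H) = 20 - 4*W (s(W, H) = (-5 + W)*(-4) = 20 - 4*W)
O*(G(-9, 13) + s(12, z(-4, -3))) = 88*(4 + (20 - 4*12)) = 88*(4 + (20 - 48)) = 88*(4 - 28) = 88*(-24) = -2112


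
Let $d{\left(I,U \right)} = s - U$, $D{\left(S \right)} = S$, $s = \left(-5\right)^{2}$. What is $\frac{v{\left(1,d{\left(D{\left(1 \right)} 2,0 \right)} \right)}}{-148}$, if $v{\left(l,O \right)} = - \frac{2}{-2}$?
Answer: $- \frac{1}{148} \approx -0.0067568$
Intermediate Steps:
$s = 25$
$d{\left(I,U \right)} = 25 - U$
$v{\left(l,O \right)} = 1$ ($v{\left(l,O \right)} = \left(-2\right) \left(- \frac{1}{2}\right) = 1$)
$\frac{v{\left(1,d{\left(D{\left(1 \right)} 2,0 \right)} \right)}}{-148} = 1 \frac{1}{-148} = 1 \left(- \frac{1}{148}\right) = - \frac{1}{148}$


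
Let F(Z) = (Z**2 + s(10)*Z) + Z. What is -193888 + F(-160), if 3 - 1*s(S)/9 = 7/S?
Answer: -171760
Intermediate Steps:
s(S) = 27 - 63/S
F(Z) = Z**2 + 217*Z/10 (F(Z) = (Z**2 + (27 - 63/10)*Z) + Z = (Z**2 + 207*Z/10) + Z = Z**2 + 217*Z/10)
-193888 + F(-160) = -193888 + (1/10)*(-160)*(217 + 10*(-160)) = -193888 + (1/10)*(-160)*(217 - 1600) = -193888 + (1/10)*(-160)*(-1383) = -193888 + 22128 = -171760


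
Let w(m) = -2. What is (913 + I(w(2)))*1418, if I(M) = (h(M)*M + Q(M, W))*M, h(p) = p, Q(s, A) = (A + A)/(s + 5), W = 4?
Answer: 3827182/3 ≈ 1.2757e+6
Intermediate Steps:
Q(s, A) = 2*A/(5 + s) (Q(s, A) = (2*A)/(5 + s) = 2*A/(5 + s))
I(M) = M*(M² + 8/(5 + M)) (I(M) = (M*M + 2*4/(5 + M))*M = (M² + 8/(5 + M))*M = M*(M² + 8/(5 + M)))
(913 + I(w(2)))*1418 = (913 - 2*(8 + (-2)²*(5 - 2))/(5 - 2))*1418 = (913 - 2*(8 + 4*3)/3)*1418 = (913 - 2*⅓*(8 + 12))*1418 = (913 - 2*⅓*20)*1418 = (913 - 40/3)*1418 = (2699/3)*1418 = 3827182/3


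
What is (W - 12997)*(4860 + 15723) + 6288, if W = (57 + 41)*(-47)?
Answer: -362316261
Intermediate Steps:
W = -4606 (W = 98*(-47) = -4606)
(W - 12997)*(4860 + 15723) + 6288 = (-4606 - 12997)*(4860 + 15723) + 6288 = -17603*20583 + 6288 = -362322549 + 6288 = -362316261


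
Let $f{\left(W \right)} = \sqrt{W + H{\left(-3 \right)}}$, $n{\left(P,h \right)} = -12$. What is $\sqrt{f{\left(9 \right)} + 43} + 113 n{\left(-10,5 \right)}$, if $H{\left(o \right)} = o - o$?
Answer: $-1356 + \sqrt{46} \approx -1349.2$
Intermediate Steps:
$H{\left(o \right)} = 0$
$f{\left(W \right)} = \sqrt{W}$ ($f{\left(W \right)} = \sqrt{W + 0} = \sqrt{W}$)
$\sqrt{f{\left(9 \right)} + 43} + 113 n{\left(-10,5 \right)} = \sqrt{\sqrt{9} + 43} + 113 \left(-12\right) = \sqrt{3 + 43} - 1356 = \sqrt{46} - 1356 = -1356 + \sqrt{46}$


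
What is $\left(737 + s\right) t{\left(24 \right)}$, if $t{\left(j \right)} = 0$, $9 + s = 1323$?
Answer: $0$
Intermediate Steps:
$s = 1314$ ($s = -9 + 1323 = 1314$)
$\left(737 + s\right) t{\left(24 \right)} = \left(737 + 1314\right) 0 = 2051 \cdot 0 = 0$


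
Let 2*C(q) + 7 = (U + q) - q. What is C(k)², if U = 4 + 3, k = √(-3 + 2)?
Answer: 0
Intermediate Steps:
k = I (k = √(-1) = I ≈ 1.0*I)
U = 7
C(q) = 0 (C(q) = -7/2 + ((7 + q) - q)/2 = -7/2 + (½)*7 = -7/2 + 7/2 = 0)
C(k)² = 0² = 0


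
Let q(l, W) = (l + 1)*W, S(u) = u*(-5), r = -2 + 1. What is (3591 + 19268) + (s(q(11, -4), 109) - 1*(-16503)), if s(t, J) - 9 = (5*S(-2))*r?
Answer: 39321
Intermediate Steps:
r = -1
S(u) = -5*u
q(l, W) = W*(1 + l) (q(l, W) = (1 + l)*W = W*(1 + l))
s(t, J) = -41 (s(t, J) = 9 + (5*(-5*(-2)))*(-1) = 9 + (5*10)*(-1) = 9 + 50*(-1) = 9 - 50 = -41)
(3591 + 19268) + (s(q(11, -4), 109) - 1*(-16503)) = (3591 + 19268) + (-41 - 1*(-16503)) = 22859 + (-41 + 16503) = 22859 + 16462 = 39321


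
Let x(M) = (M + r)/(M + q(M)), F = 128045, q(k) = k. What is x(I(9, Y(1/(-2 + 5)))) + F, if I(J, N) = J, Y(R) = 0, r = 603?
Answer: 128079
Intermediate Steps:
x(M) = (603 + M)/(2*M) (x(M) = (M + 603)/(M + M) = (603 + M)/((2*M)) = (603 + M)*(1/(2*M)) = (603 + M)/(2*M))
x(I(9, Y(1/(-2 + 5)))) + F = (½)*(603 + 9)/9 + 128045 = (½)*(⅑)*612 + 128045 = 34 + 128045 = 128079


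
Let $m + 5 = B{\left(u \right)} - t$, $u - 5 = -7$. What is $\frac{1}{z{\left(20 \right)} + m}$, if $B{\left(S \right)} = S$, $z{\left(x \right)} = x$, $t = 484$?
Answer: $- \frac{1}{471} \approx -0.0021231$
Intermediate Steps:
$u = -2$ ($u = 5 - 7 = -2$)
$m = -491$ ($m = -5 - 486 = -491$)
$\frac{1}{z{\left(20 \right)} + m} = \frac{1}{20 - 491} = \frac{1}{-471} = - \frac{1}{471}$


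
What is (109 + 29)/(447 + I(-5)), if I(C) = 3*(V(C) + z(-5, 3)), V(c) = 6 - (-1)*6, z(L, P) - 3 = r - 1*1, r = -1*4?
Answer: 46/159 ≈ 0.28931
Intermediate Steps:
r = -4
z(L, P) = -2 (z(L, P) = 3 + (-4 - 1*1) = 3 + (-4 - 1) = 3 - 5 = -2)
V(c) = 12 (V(c) = 6 - 1*(-6) = 6 + 6 = 12)
I(C) = 30 (I(C) = 3*(12 - 2) = 3*10 = 30)
(109 + 29)/(447 + I(-5)) = (109 + 29)/(447 + 30) = 138/477 = 138*(1/477) = 46/159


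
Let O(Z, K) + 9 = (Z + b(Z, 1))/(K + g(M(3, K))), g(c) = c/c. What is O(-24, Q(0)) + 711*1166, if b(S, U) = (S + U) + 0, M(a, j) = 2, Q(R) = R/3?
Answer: 828970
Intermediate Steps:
Q(R) = R/3 (Q(R) = R*(⅓) = R/3)
b(S, U) = S + U
g(c) = 1
O(Z, K) = -9 + (1 + 2*Z)/(1 + K) (O(Z, K) = -9 + (Z + (Z + 1))/(K + 1) = -9 + (Z + (1 + Z))/(1 + K) = -9 + (1 + 2*Z)/(1 + K))
O(-24, Q(0)) + 711*1166 = (-8 - 3*0 + 2*(-24))/(1 + (⅓)*0) + 711*1166 = (-8 - 9*0 - 48)/(1 + 0) + 829026 = (-8 + 0 - 48)/1 + 829026 = 1*(-56) + 829026 = -56 + 829026 = 828970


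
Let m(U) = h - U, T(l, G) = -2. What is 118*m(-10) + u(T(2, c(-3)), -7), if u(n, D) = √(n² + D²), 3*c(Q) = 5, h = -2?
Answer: 944 + √53 ≈ 951.28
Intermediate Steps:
c(Q) = 5/3 (c(Q) = (⅓)*5 = 5/3)
u(n, D) = √(D² + n²)
m(U) = -2 - U
118*m(-10) + u(T(2, c(-3)), -7) = 118*(-2 - 1*(-10)) + √((-7)² + (-2)²) = 118*(-2 + 10) + √(49 + 4) = 118*8 + √53 = 944 + √53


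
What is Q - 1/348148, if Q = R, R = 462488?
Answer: 161014272223/348148 ≈ 4.6249e+5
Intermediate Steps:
Q = 462488
Q - 1/348148 = 462488 - 1/348148 = 161014272223/348148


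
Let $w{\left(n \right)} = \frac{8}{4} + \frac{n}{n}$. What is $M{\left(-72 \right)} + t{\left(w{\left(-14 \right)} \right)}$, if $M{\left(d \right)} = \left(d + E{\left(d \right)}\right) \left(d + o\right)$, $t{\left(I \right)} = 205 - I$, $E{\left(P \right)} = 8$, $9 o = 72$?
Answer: $4298$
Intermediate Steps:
$o = 8$ ($o = \frac{1}{9} \cdot 72 = 8$)
$w{\left(n \right)} = 3$ ($w{\left(n \right)} = 8 \cdot \frac{1}{4} + 1 = 2 + 1 = 3$)
$M{\left(d \right)} = \left(8 + d\right)^{2}$ ($M{\left(d \right)} = \left(d + 8\right) \left(d + 8\right) = \left(8 + d\right) \left(8 + d\right) = \left(8 + d\right)^{2}$)
$M{\left(-72 \right)} + t{\left(w{\left(-14 \right)} \right)} = \left(64 + \left(-72\right)^{2} + 16 \left(-72\right)\right) + \left(205 - 3\right) = \left(64 + 5184 - 1152\right) + \left(205 - 3\right) = 4096 + 202 = 4298$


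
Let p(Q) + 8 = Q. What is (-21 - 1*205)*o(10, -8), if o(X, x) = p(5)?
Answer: 678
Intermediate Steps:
p(Q) = -8 + Q
o(X, x) = -3 (o(X, x) = -8 + 5 = -3)
(-21 - 1*205)*o(10, -8) = (-21 - 1*205)*(-3) = (-21 - 205)*(-3) = -226*(-3) = 678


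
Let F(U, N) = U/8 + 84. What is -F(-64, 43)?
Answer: -76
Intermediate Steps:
F(U, N) = 84 + U/8 (F(U, N) = U/8 + 84 = 84 + U/8)
-F(-64, 43) = -(84 + (⅛)*(-64)) = -(84 - 8) = -1*76 = -76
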